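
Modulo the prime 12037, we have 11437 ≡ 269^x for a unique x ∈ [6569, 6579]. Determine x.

6571

Compute 269^6569 mod 12037 = 2507, then multiply by 269 repeatedly:
  269^6569=2507  269^6570=311  269^6571=11437
Found 11437 at exponent 6571.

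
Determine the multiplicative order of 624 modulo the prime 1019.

1018

The order of 624 must divide p − 1 = 1018 = 2 · 509.
Divisors: 1, 2, 509, 1018.
Check each in increasing order: 624^1 ≡ 624;  624^2 ≡ 118;  624^509 ≡ 1018;  624^1018 ≡ 1.
Smallest exponent giving 1 is 1018.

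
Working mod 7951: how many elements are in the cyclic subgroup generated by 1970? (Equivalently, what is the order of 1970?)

The order of 1970 must divide p − 1 = 7950 = 2 · 3 · 5^2 · 53.
Divisors: 1, 2, 3, 5, 6, 10, 15, 25, 30, 50, 53, 75, 106, 150, 159, 265, 318, 530, 795, 1325, 1590, 2650, 3975, 7950.
Check each in increasing order: 1970^1 ≡ 1970;  1970^2 ≡ 812;  1970^3 ≡ 1489;  1970^5 ≡ 516;  1970^6 ≡ 6743;  1970^10 ≡ 3873;  1970^15 ≡ 2767;  1970^25 ≡ 6594;  1970^30 ≡ 7427;  1970^50 ≡ 4768;  1970^53 ≡ 7260;  1970^75 ≡ 1938;  1970^106 ≡ 421;  1970^150 ≡ 2972;  1970^159 ≡ 3276;  1970^265 ≡ 3673;  1970^318 ≡ 6277;  1970^530 ≡ 6033;  1970^795 ≡ 7723;  1970^1325 ≡ 7950;  1970^1590 ≡ 4278;  1970^2650 ≡ 1.
Smallest exponent giving 1 is 2650.

2650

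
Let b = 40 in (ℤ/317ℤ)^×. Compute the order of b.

The order of 40 must divide p − 1 = 316 = 2^2 · 79.
Divisors: 1, 2, 4, 79, 158, 316.
Check each in increasing order: 40^1 ≡ 40;  40^2 ≡ 15;  40^4 ≡ 225;  40^79 ≡ 316;  40^158 ≡ 1.
Smallest exponent giving 1 is 158.

158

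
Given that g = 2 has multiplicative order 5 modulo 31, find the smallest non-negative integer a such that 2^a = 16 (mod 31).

Successive powers of 2 modulo 31:
  2^0=1  2^1=2  2^2=4  2^3=8  2^4=16
So 2^4 ≡ 16 (mod 31), giving a = 4.

4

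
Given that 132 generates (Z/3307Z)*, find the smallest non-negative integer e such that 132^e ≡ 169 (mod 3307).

1092

Baby-step giant-step with m = ceil(sqrt(3306)) = 58.
Baby table (132^j mod 3307 for j=0..57):
  0:1  1:132  2:889  3:1603  4:3255  5:3057  6:70  7:2626
  8:2704  9:3079  10:2974  11:2342  12:1593  13:1935  14:781  15:575
  16:3146  17:1897  18:2379  19:3170  20:1758  21:566  22:1958  23:510
  24:1180  25:331  26:701  27:3243  28:1473  29:2630  30:3232  31:21
  32:2772  33:2134  34:593  35:2215  36:1364  37:1470  38:2234  39:565
  40:1826  41:2928  42:2884  43:383  44:951  45:3173  46:2154  47:3233
  48:153  49:354  50:430  51:541  52:1965  53:1434  54:789  55:1631
  56:337  57:1493
Giant step factor: 132^(-58) ≡ 2527 (mod 3307).
Scan 169·2527^i mod 3307 for i = 0, 1, …:
  i=0: 169   i=1: 460   i=2: 1663   i=3: 2511
  i=4: 2471   i=5: 601   i=6: 814   i=7: 24
  i=8: 1122   i=9: 1195     …   i=17: 2709
  i=18: 153
Match at i=18, j=48: e = 18·58 + 48 = 1092.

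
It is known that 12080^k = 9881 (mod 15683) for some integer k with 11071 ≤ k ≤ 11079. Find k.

11072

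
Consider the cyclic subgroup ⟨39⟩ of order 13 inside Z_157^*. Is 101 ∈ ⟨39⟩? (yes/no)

⟨39⟩ has order 13; its elements mod 157 are {1, 14, 16, 39, 46, 67, 75, 93, 99, 101, 108, 130, 153}.
101 is in this set.

yes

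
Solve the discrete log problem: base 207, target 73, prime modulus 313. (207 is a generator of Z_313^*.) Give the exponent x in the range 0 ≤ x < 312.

Baby-step giant-step with m = ceil(sqrt(312)) = 18.
Baby table (207^j mod 313 for j=0..17):
  0:1  1:207  2:281  3:262  4:85  5:67  6:97  7:47
  8:26  9:61  10:107  11:239  12:19  13:177  14:18  15:283
  16:50  17:21
Giant step factor: 207^(-18) ≡ 152 (mod 313).
Scan 73·152^i mod 313 for i = 0, 1, …:
  i=0: 73   i=1: 141   i=2: 148   i=3: 273
  i=4: 180   i=5: 129   i=6: 202   i=7: 30
  i=8: 178   i=9: 138     …   i=15: 56
  i=16: 61
Match at i=16, j=9: x = 16·18 + 9 = 297.

297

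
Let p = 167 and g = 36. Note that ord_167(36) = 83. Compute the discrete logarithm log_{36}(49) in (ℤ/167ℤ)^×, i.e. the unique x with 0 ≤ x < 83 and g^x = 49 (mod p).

43

Baby-step giant-step with m = ceil(sqrt(83)) = 10.
Baby table (36^j mod 167 for j=0..9):
  0:1  1:36  2:127  3:63  4:97  5:152  6:128  7:99
  8:57  9:48
Giant step factor: 36^(-10) ≡ 72 (mod 167).
Scan 49·72^i mod 167 for i = 0, 1, …:
  i=0: 49   i=1: 21   i=2: 9   i=3: 147
  i=4: 63
Match at i=4, j=3: x = 4·10 + 3 = 43.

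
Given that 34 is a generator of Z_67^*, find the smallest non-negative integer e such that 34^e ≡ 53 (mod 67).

Baby-step giant-step with m = ceil(sqrt(66)) = 9.
Baby table (34^j mod 67 for j=0..8):
  0:1  1:34  2:17  3:42  4:21  5:44  6:22  7:11
  8:39
Giant step factor: 34^(-9) ≡ 43 (mod 67).
Scan 53·43^i mod 67 for i = 0, 1, …:
  i=0: 53   i=1: 1
Match at i=1, j=0: e = 1·9 + 0 = 9.

9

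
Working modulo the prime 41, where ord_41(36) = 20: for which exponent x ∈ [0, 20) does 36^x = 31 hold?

14

Successive powers of 36 modulo 41:
  36^0=1  36^1=36  36^2=25  36^3=39  36^4=10  36^5=32
  36^6=4  36^7=21  36^8=18  36^9=33  36^10=40  36^11=5
  36^12=16  36^13=2  36^14=31
So 36^14 ≡ 31 (mod 41), giving x = 14.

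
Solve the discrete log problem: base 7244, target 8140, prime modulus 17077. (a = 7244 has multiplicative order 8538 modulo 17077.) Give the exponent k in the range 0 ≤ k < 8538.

4891

Baby-step giant-step with m = ceil(sqrt(8538)) = 93.
Baby table (7244^j mod 17077 for j=0..92):
  0:1  1:7244  2:14992  3:9405  4:9667  5:12048  6:12242  7:187
  8:5545  9:2876  10:16881  11:14644  12:15889  13:936  14:815  15:12295
  16:8425  17:14579  18:6108  19:16922  20:4262  21:15789  22:10847  23:4391
  24:11030  25:15114  26:5169  27:11452  28:15299  29:13303  30:1421  31:13370
  32:8613  33:10291  34:6899  35:9054  36:11496  37:9572  38:6948  39:5393
  40:11793  41:9338  42:2475  43:15127  44:13956  45:1424  46:948  47:2358
  48:4352  49:1746  50:11044  51:14068  52:10133  53:6506  54:14021  55:11205
  56:2039  57:15988  58:858  59:16401  60:4155  61:9146  62:11941  63:5599
  64:1281  65:6753  66:10204  67:8520  68:2602  69:12957  70:5316  71:469
  72:16190  73:12601  74:5079  75:8418  76:15102  77:3626  78:2318  79:4901
  80:16838  81:10538  82:3082  83:6369  84:12059  85:6541  86:11406  87:6538
  88:6751  89:12793  90:12690  91:869  92:10700
Giant step factor: 7244^(-93) ≡ 6177 (mod 17077).
Scan 8140·6177^i mod 17077 for i = 0, 1, …:
  i=0: 8140   i=1: 6092   i=2: 9653   i=3: 10774
  i=4: 1929   i=5: 12764   i=6: 15796   i=7: 10991
  i=8: 10332   i=9: 4015     …   i=51: 9971
  i=52: 11205
Match at i=52, j=55: k = 52·93 + 55 = 4891.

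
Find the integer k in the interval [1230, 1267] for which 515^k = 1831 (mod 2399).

1243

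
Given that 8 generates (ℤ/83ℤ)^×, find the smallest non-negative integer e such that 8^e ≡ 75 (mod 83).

42

Baby-step giant-step with m = ceil(sqrt(82)) = 10.
Baby table (8^j mod 83 for j=0..9):
  0:1  1:8  2:64  3:14  4:29  5:66  6:30  7:74
  8:11  9:5
Giant step factor: 8^(-10) ≡ 27 (mod 83).
Scan 75·27^i mod 83 for i = 0, 1, …:
  i=0: 75   i=1: 33   i=2: 61   i=3: 70
  i=4: 64
Match at i=4, j=2: e = 4·10 + 2 = 42.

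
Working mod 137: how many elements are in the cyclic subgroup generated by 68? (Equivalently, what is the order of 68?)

The order of 68 must divide p − 1 = 136 = 2^3 · 17.
Divisors: 1, 2, 4, 8, 17, 34, 68, 136.
Check each in increasing order: 68^1 ≡ 68;  68^2 ≡ 103;  68^4 ≡ 60;  68^8 ≡ 38;  68^17 ≡ 100;  68^34 ≡ 136;  68^68 ≡ 1.
Smallest exponent giving 1 is 68.

68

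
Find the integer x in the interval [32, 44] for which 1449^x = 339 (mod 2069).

Compute 1449^32 mod 2069 = 559, then multiply by 1449 repeatedly:
  1449^32=559  1449^33=1012  1449^34=1536  1449^35=1489  1449^36=1663
  1449^37=1371  1449^38=339
Found 339 at exponent 38.

38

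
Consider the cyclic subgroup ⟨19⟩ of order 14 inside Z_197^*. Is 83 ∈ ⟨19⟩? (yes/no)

83 ∈ ⟨19⟩ iff 83^14 ≡ 1 (mod 197), since |⟨19⟩| = 14.
83^14 mod 197 = 1.
Since 1 = 1, 83 lies in the subgroup.

yes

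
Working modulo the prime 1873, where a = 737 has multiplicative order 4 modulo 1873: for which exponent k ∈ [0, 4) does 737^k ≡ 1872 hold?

2

Successive powers of 737 modulo 1873:
  737^0=1  737^1=737  737^2=1872
So 737^2 ≡ 1872 (mod 1873), giving k = 2.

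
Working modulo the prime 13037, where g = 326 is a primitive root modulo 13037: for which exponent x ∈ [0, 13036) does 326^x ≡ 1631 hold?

4938

Baby-step giant-step with m = ceil(sqrt(13036)) = 115.
Baby table (326^j mod 13037 for j=0..114):
  0:1  1:326  2:1980  3:6667  4:9300  5:7216  6:5756  7:12165
  8:2542  9:7361  10:878  11:12451  12:4519  13:13  14:4238  15:12703
  16:8449  17:3567  18:2549  19:9643  20:1701  21:6972  22:4434  23:11414
  24:5419  25:6599  26:169  27:2946  28:8695  29:5541  30:7260  31:7063
  32:8026  33:9076  34:12414  35:5494  36:4975  37:5262  38:7565  39:2197
  40:12224  41:8739  42:6848  43:3121  44:560  45:42  46:655  47:4938
  48:6237  49:12527  50:3221  51:7086  52:2487  53:2468  54:9311  55:10802
  56:1462  57:7280  58:546  59:8515  60:12046  61:2859  62:6407  63:2762
  64:859  65:6257  66:6010  67:3710  68:10056  69:5969  70:3381  71:7098
  72:6399  73:154  74:11093  75:5069  76:9832  77:11167  78:3119  79:12945
  80:9119  81:358  82:12412  83:4842  84:1015  85:4965  86:2002  87:802
  88:712  89:10483  90:1764  91:1436  92:11841  93:1214  94:4654  95:4912
  96:10798  97:158  98:12397  99:12989  100:10426  101:9256  102:5909  103:9895
  104:5631  105:10526  106:2745  107:8354  108:11708  109:10004  110:2054  111:4717
  112:12413  113:5168  114:2995
Giant step factor: 326^(-115) ≡ 9678 (mod 13037).
Scan 1631·9678^i mod 13037 for i = 0, 1, …:
  i=0: 1631   i=1: 10048   i=2: 1561   i=3: 10512
  i=4: 7425   i=5: 12243   i=6: 7498   i=7: 1702
  i=8: 6225   i=9: 1573     …   i=41: 2954
  i=42: 11708
Match at i=42, j=108: x = 42·115 + 108 = 4938.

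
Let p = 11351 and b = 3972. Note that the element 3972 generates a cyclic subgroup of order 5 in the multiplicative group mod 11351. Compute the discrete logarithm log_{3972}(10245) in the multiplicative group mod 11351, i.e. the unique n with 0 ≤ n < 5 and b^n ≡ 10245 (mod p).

Successive powers of 3972 modulo 11351:
  3972^0=1  3972^1=3972  3972^2=10245
So 3972^2 ≡ 10245 (mod 11351), giving n = 2.

2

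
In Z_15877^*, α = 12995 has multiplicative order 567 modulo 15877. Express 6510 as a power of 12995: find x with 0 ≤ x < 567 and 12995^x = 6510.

168

Baby-step giant-step with m = ceil(sqrt(567)) = 24.
Baby table (12995^j mod 15877 for j=0..23):
  0:1  1:12995  2:2253  3:547  4:11246  5:9862  6:13423  7:7163
  8:12211  9:7207  10:12419  11:11077  12:4733  13:13714  14:9982  15:1000
  16:7614  17:14343  18:7182  19:5084  20:2383  21:6935  22:2473  23:1587
Giant step factor: 12995^(-24) ≡ 6019 (mod 15877).
Scan 6510·6019^i mod 15877 for i = 0, 1, …:
  i=0: 6510   i=1: 15131   i=2: 3017   i=3: 11912
  i=4: 13673   i=5: 7296   i=6: 14719   i=7: 1
Match at i=7, j=0: x = 7·24 + 0 = 168.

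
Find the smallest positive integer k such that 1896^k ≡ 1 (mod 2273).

142

The order of 1896 must divide p − 1 = 2272 = 2^5 · 71.
Divisors: 1, 2, 4, 8, 16, 32, 71, 142, 284, 568, 1136, 2272.
Check each in increasing order: 1896^1 ≡ 1896;  1896^2 ≡ 1203;  1896^4 ≡ 1581;  1896^8 ≡ 1534;  1896^16 ≡ 601;  1896^32 ≡ 2067;  1896^71 ≡ 2272;  1896^142 ≡ 1.
Smallest exponent giving 1 is 142.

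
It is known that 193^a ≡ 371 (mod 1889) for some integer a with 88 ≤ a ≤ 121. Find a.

Compute 193^88 mod 1889 = 371, then multiply by 193 repeatedly:
  193^88=371
Found 371 at exponent 88.

88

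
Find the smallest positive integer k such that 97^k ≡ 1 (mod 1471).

The order of 97 must divide p − 1 = 1470 = 2 · 3 · 5 · 7^2.
Divisors: 1, 2, 3, 5, 6, 7, 10, 14, 15, 21, 30, 35, 42, 49, 70, 98, 105, 147, 210, 245, 294, 490, 735, 1470.
Check each in increasing order: 97^1 ≡ 97;  97^2 ≡ 583;  97^3 ≡ 653;  97^5 ≡ 1181;  97^6 ≡ 1290;  97^7 ≡ 95;  97^10 ≡ 253;  97^14 ≡ 199;  97^15 ≡ 180;  97^21 ≡ 1253;  97^30 ≡ 38;  97^35 ≡ 748;  97^42 ≡ 452;  97^49 ≡ 281;  97^70 ≡ 524;  97^98 ≡ 998;  97^105 ≡ 666;  97^147 ≡ 948;  97^210 ≡ 785;  97^245 ≡ 251;  97^294 ≡ 1394;  97^490 ≡ 1219;  97^735 ≡ 1.
Smallest exponent giving 1 is 735.

735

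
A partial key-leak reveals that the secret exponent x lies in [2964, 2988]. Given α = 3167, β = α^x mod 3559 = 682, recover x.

Compute 3167^2964 mod 3559 = 3372, then multiply by 3167 repeatedly:
  3167^2964=3372  3167^2965=2124  3167^2966=198  3167^2967=682
Found 682 at exponent 2967.

2967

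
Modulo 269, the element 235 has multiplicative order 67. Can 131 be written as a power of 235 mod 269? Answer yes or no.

131 ∈ ⟨235⟩ iff 131^67 ≡ 1 (mod 269), since |⟨235⟩| = 67.
131^67 mod 269 = 1.
Since 1 = 1, 131 lies in the subgroup.

yes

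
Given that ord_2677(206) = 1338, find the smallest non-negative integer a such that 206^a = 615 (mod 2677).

Baby-step giant-step with m = ceil(sqrt(1338)) = 37.
Baby table (206^j mod 2677 for j=0..36):
  0:1  1:206  2:2281  3:1411  4:1550  5:737  6:1910  7:2618
  8:1231  9:1948  10:2415  11:2245  12:2026  13:2421  14:804  15:2327
  16:179  17:2073  18:1395  19:931  20:1719  21:750  22:1911  23:147
  24:835  25:682  26:1288  27:305  28:1259  29:2362  30:2035  31:1598
  32:2594  33:1641  34:744  35:675  36:2523
Giant step factor: 206^(-37) ≡ 2590 (mod 2677).
Scan 615·2590^i mod 2677 for i = 0, 1, …:
  i=0: 615   i=1: 35   i=2: 2309   i=3: 2569
  i=4: 1365   i=5: 1710   i=6: 1142   i=7: 2372
  i=8: 2442   i=9: 1706     …   i=24: 192
  i=25: 2035
Match at i=25, j=30: a = 25·37 + 30 = 955.

955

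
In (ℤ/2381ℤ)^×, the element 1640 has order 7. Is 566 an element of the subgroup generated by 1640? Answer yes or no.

no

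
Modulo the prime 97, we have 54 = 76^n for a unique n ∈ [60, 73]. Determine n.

Compute 76^60 mod 97 = 64, then multiply by 76 repeatedly:
  76^60=64  76^61=14  76^62=94  76^63=63  76^64=35
  76^65=41  76^66=12  76^67=39  76^68=54
Found 54 at exponent 68.

68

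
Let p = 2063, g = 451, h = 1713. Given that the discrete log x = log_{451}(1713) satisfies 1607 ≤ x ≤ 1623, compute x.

1611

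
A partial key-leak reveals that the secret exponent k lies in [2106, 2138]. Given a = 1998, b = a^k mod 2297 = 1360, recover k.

Compute 1998^2106 mod 2297 = 579, then multiply by 1998 repeatedly:
  1998^2106=579  1998^2107=1451  1998^2108=284  1998^2109=73  1998^2110=1143
  1998^2111=496  1998^2112=1001  1998^2113=1608  1998^2114=1578  1998^2115=1360
Found 1360 at exponent 2115.

2115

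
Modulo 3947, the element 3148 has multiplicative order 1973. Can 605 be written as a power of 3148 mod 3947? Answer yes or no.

no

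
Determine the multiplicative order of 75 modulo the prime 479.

239

The order of 75 must divide p − 1 = 478 = 2 · 239.
Divisors: 1, 2, 239, 478.
Check each in increasing order: 75^1 ≡ 75;  75^2 ≡ 356;  75^239 ≡ 1.
Smallest exponent giving 1 is 239.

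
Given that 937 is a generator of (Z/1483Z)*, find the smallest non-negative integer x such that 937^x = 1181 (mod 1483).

1169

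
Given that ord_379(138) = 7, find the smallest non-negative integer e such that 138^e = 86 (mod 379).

3

Successive powers of 138 modulo 379:
  138^0=1  138^1=138  138^2=94  138^3=86
So 138^3 ≡ 86 (mod 379), giving e = 3.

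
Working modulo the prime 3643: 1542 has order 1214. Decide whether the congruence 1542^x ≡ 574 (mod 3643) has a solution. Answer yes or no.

574 ∈ ⟨1542⟩ iff 574^1214 ≡ 1 (mod 3643), since |⟨1542⟩| = 1214.
574^1214 mod 3643 = 1.
Since 1 = 1, 574 lies in the subgroup.

yes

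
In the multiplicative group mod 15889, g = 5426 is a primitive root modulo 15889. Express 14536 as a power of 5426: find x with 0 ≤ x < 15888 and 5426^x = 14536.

Baby-step giant-step with m = ceil(sqrt(15888)) = 127.
Baby table (5426^j mod 15889 for j=0..126):
  0:1  1:5426  2:15048  3:12766  4:8165  5:4758  6:13172  7:2550
  8:12870  9:465  10:12628  11:6160  12:9593  13:15143  14:3899  15:7715
  16:9964  17:10286  18:9668  19:8979  20:4380  21:11825  22:2668  23:1689
  24:12450  25:9561  26:401  27:14922  28:12317  29:2908  30:1031  31:1278
  32:6824  33:5654  34:12834  35:11686  36:11126  37:7365  38:1655  39:2745
  40:6377  41:11249  42:7425  43:9435  44:15841  45:9665  46:8590  47:6903
  48:5305  49:9951  50:3304  51:4712  52:1911  53:9458  54:13527  55:6211
  56:317  57:4030  58:3516  59:11016  60:14287  61:14720  62:12606  63:13900
  64:12206  65:4404  66:14937  67:14262  68:6182  69:1853  70:12530  71:14638
  72:12566  73:3417  74:14068  75:2212  76:6117  77:14610  78:3639  79:11076
  80:6178  81:11927  82:5  83:11241  84:11684  85:274  86:9047  87:7901
  88:2304  89:12750  90:794  91:2325  92:15473  93:14911  94:298  95:12159
  96:3606  97:6797  98:2153  99:3763  100:673  101:13117  102:6011  103:11458
  104:13340  105:8445  106:14583  107:138  108:2005  109:11054  110:13918  111:14540
  112:5155  113:6390  114:2342  115:12381  116:614  117:10763  118:7963  119:5047
  120:8275  121:13725  122:107  123:8578  124:5347  125:15397  126:15649
Giant step factor: 5426^(-127) ≡ 9828 (mod 15889).
Scan 14536·9828^i mod 15889 for i = 0, 1, …:
  i=0: 14536   i=1: 1809   i=2: 14950   i=3: 3017
  i=4: 2202   i=5: 438   i=6: 14634   i=7: 11613
  i=8: 1877   i=9: 27     …   i=122: 2926
  i=123: 13527
Match at i=123, j=54: x = 123·127 + 54 = 15675.

15675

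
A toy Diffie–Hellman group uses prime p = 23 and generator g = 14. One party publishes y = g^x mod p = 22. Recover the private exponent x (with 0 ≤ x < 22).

Successive powers of 14 modulo 23:
  14^0=1  14^1=14  14^2=12  14^3=7  14^4=6  14^5=15
  14^6=3  14^7=19  14^8=13  14^9=21  14^10=18  14^11=22
So 14^11 ≡ 22 (mod 23), giving x = 11.

11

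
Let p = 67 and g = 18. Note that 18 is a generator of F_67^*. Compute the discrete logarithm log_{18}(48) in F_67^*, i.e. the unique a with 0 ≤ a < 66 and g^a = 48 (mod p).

Baby-step giant-step with m = ceil(sqrt(66)) = 9.
Baby table (18^j mod 67 for j=0..8):
  0:1  1:18  2:56  3:3  4:54  5:34  6:9  7:28
  8:35
Giant step factor: 18^(-9) ≡ 5 (mod 67).
Scan 48·5^i mod 67 for i = 0, 1, …:
  i=0: 48   i=1: 39   i=2: 61   i=3: 37
  i=4: 51   i=5: 54
Match at i=5, j=4: a = 5·9 + 4 = 49.

49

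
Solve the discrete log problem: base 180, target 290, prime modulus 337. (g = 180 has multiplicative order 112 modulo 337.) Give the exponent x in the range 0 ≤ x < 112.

10

Successive powers of 180 modulo 337:
  180^0=1  180^1=180  180^2=48  180^3=215  180^4=282  180^5=210
  180^6=56  180^7=307  180^8=329  180^9=245  180^10=290
So 180^10 ≡ 290 (mod 337), giving x = 10.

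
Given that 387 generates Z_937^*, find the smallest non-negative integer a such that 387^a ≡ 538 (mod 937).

27

Successive powers of 387 modulo 937:
  387^0=1  387^1=387  387^2=786  387^3=594  387^4=313  387^5=258
  387^6=524  387^7=396  387^8=521  387^9=172  387^10=37  387^11=264
  387^12=35  387^13=427  387^14=337  387^15=176  387^16=648  387^17=597
  387^18=537  387^19=742  387^20=432  387^21=398  387^22=358  387^23=807
  387^24=288  387^25=890  387^26=551  387^27=538
So 387^27 ≡ 538 (mod 937), giving a = 27.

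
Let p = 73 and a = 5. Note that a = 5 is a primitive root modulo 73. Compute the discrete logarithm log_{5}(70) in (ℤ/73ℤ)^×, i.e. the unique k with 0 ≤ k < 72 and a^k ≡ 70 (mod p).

42

Baby-step giant-step with m = ceil(sqrt(72)) = 9.
Baby table (5^j mod 73 for j=0..8):
  0:1  1:5  2:25  3:52  4:41  5:59  6:3  7:15
  8:2
Giant step factor: 5^(-9) ≡ 22 (mod 73).
Scan 70·22^i mod 73 for i = 0, 1, …:
  i=0: 70   i=1: 7   i=2: 8   i=3: 30
  i=4: 3
Match at i=4, j=6: k = 4·9 + 6 = 42.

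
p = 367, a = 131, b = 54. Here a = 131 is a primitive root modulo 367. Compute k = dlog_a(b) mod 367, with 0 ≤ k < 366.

29

Successive powers of 131 modulo 367:
  131^0=1  131^1=131  131^2=279  131^3=216  131^4=37  131^5=76
  131^6=47  131^7=285  131^8=268  131^9=243  131^10=271  131^11=269
  131^12=7  131^13=183  131^14=118  131^15=44  131^16=259  131^17=165
  131^18=329  131^19=160  131^20=41  131^21=233  131^22=62  131^23=48
  131^24=49  131^25=180  131^26=92  131^27=308  131^28=345  131^29=54
So 131^29 ≡ 54 (mod 367), giving k = 29.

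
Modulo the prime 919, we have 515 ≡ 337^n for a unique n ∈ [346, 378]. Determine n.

374

Compute 337^346 mod 919 = 844, then multiply by 337 repeatedly:
  337^346=844  337^347=457  337^348=536  337^349=508  337^350=262
  337^351=70  337^352=615  337^353=480  337^354=16  337^355=797
  337^356=241  337^357=345  337^358=471  337^359=659  337^360=604
  337^361=449  337^362=597  337^363=847  337^364=549  337^365=294
  337^366=745  337^367=178  337^368=251  337^369=39  337^370=277
  337^371=530  337^372=324  337^373=746  337^374=515
Found 515 at exponent 374.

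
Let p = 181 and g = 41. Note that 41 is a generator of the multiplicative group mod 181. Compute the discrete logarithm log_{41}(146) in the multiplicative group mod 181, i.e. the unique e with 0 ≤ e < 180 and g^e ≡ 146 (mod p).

Successive powers of 41 modulo 181:
  41^0=1  41^1=41  41^2=52  41^3=141  41^4=170  41^5=92
  41^6=152  41^7=78  41^8=121  41^9=74  41^10=138  41^11=47
  41^12=117  41^13=91  41^14=111  41^15=26  41^16=161  41^17=85
  41^18=46  41^19=76  41^20=39  41^21=151  41^22=37  41^23=69
  41^24=114  41^25=149  41^26=136  41^27=146
So 41^27 ≡ 146 (mod 181), giving e = 27.

27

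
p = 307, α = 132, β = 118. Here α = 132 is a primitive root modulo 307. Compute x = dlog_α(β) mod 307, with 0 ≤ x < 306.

134

Baby-step giant-step with m = ceil(sqrt(306)) = 18.
Baby table (132^j mod 307 for j=0..17):
  0:1  1:132  2:232  3:231  4:99  5:174  6:250  7:151
  8:284  9:34  10:190  11:213  12:179  13:296  14:83  15:211
  16:222  17:139
Giant step factor: 132^(-18) ≡ 81 (mod 307).
Scan 118·81^i mod 307 for i = 0, 1, …:
  i=0: 118   i=1: 41   i=2: 251   i=3: 69
  i=4: 63   i=5: 191   i=6: 121   i=7: 284
Match at i=7, j=8: x = 7·18 + 8 = 134.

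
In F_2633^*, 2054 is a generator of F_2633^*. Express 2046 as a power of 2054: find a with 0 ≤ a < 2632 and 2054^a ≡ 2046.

212

Baby-step giant-step with m = ceil(sqrt(2632)) = 52.
Baby table (2054^j mod 2633 for j=0..51):
  0:1  1:2054  2:850  3:221  4:1058  5:907  6:1447  7:2114
  8:339  9:1194  10:1153  11:1195  12:574  13:2045  14:795  15:470
  16:1702  17:1917  18:1183  19:2256  20:2377  21:776  22:939  23:1350
  24:351  25:2145  26:821  27:1214  28:105  29:2397  30:2361  31:2141
  32:504  33:447  34:1854  35:798  36:1366  37:1619  38:2580  39:1724
  40:2344  41:1452  42:1852  43:1956  44:2299  45:1177  46:464  47:2543
  48:2083  49:2490  50:1174  51:2201
Giant step factor: 2054^(-52) ≡ 376 (mod 2633).
Scan 2046·376^i mod 2633 for i = 0, 1, …:
  i=0: 2046   i=1: 460   i=2: 1815   i=3: 493
  i=4: 1058
Match at i=4, j=4: a = 4·52 + 4 = 212.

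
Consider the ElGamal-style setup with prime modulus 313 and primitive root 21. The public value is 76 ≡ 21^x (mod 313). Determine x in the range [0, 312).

Baby-step giant-step with m = ceil(sqrt(312)) = 18.
Baby table (21^j mod 313 for j=0..17):
  0:1  1:21  2:128  3:184  4:108  5:77  6:52  7:153
  8:83  9:178  10:295  11:248  12:200  13:131  14:247  15:179
  16:3  17:63
Giant step factor: 21^(-18) ≡ 97 (mod 313).
Scan 76·97^i mod 313 for i = 0, 1, …:
  i=0: 76   i=1: 173   i=2: 192   i=3: 157
  i=4: 205   i=5: 166   i=6: 139   i=7: 24
  i=8: 137   i=9: 143   i=10: 99   i=11: 213
  i=12: 3
Match at i=12, j=16: x = 12·18 + 16 = 232.

232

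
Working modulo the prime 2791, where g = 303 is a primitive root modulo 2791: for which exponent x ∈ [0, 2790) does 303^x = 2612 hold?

2760

Baby-step giant-step with m = ceil(sqrt(2790)) = 53.
Baby table (303^j mod 2791 for j=0..52):
  0:1  1:303  2:2497  3:230  4:2706  5:2155  6:2662  7:2778
  8:1643  9:1031  10:2592  11:1105  12:2686  13:1677  14:169  15:969
  16:552  17:2587  18:2381  19:1365  20:527  21:594  22:1358  23:1197
  24:2652  25:2539  26:1792  27:1522  28:651  29:1883  30:1185  31:1807
  32:485  33:1823  34:2542  35:2701  36:640  37:1341  38:1628  39:2068
  40:1420  41:446  42:1170  43:53  44:2104  45:1164  46:1026  47:1077
  48:2575  49:1536  50:2102  51:558  52:1614
Giant step factor: 303^(-53) ≡ 2117 (mod 2791).
Scan 2612·2117^i mod 2791 for i = 0, 1, …:
  i=0: 2612   i=1: 633   i=2: 381   i=3: 2769
  i=4: 873   i=5: 499   i=6: 1385   i=7: 1495
  i=8: 2712   i=9: 217     …   i=51: 584
  i=52: 2706
Match at i=52, j=4: x = 52·53 + 4 = 2760.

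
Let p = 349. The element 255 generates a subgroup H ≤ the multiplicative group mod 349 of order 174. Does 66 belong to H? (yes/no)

66 ∈ ⟨255⟩ iff 66^174 ≡ 1 (mod 349), since |⟨255⟩| = 174.
66^174 mod 349 = 1.
Since 1 = 1, 66 lies in the subgroup.

yes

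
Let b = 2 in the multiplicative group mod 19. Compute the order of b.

18

The order of 2 must divide p − 1 = 18 = 2 · 3^2.
Divisors: 1, 2, 3, 6, 9, 18.
Check each in increasing order: 2^1 ≡ 2;  2^2 ≡ 4;  2^3 ≡ 8;  2^6 ≡ 7;  2^9 ≡ 18;  2^18 ≡ 1.
Smallest exponent giving 1 is 18.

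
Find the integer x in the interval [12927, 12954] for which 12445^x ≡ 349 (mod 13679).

12948

Compute 12445^12927 mod 13679 = 9819, then multiply by 12445 repeatedly:
  12445^12927=9819  12445^12928=2948  12445^12929=782  12445^12930=6221  12445^12931=10884
  12445^12932=1922  12445^12933=8398  12445^12934=5550  12445^12935=4479  12445^12936=12909
  12445^12937=6329  12445^12938=723  12445^12939=10632  12445^12940=11952  12445^12941=10873
  12445^12942=1817  12445^12943=1178  12445^12944=10001  12445^12945=10903  12445^12946=5834
  12445^12947=9677  12445^12948=349
Found 349 at exponent 12948.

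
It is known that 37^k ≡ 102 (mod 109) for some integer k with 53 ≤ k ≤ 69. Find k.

Compute 37^53 mod 109 = 53, then multiply by 37 repeatedly:
  37^53=53  37^54=108  37^55=72  37^56=48  37^57=32
  37^58=94  37^59=99  37^60=66  37^61=44  37^62=102
Found 102 at exponent 62.

62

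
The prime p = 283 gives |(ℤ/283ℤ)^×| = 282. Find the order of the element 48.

282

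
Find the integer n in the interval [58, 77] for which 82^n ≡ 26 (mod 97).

61

Compute 82^58 mod 97 = 11, then multiply by 82 repeatedly:
  82^58=11  82^59=29  82^60=50  82^61=26
Found 26 at exponent 61.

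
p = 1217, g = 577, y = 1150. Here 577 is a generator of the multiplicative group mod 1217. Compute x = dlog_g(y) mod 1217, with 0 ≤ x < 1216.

395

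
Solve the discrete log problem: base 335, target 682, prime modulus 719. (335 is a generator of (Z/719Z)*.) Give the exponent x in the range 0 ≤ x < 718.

695

Baby-step giant-step with m = ceil(sqrt(718)) = 27.
Baby table (335^j mod 719 for j=0..26):
  0:1  1:335  2:61  3:303  4:126  5:508  6:496  7:71
  8:58  9:17  10:662  11:318  12:118  13:704  14:8  15:523
  16:488  17:267  18:289  19:469  20:373  21:568  22:464  23:136
  24:263  25:387  26:225
Giant step factor: 335^(-27) ≡ 713 (mod 719).
Scan 682·713^i mod 719 for i = 0, 1, …:
  i=0: 682   i=1: 222   i=2: 106   i=3: 83
  i=4: 221   i=5: 112   i=6: 47   i=7: 437
  i=8: 254   i=9: 633     …   i=24: 537
  i=25: 373
Match at i=25, j=20: x = 25·27 + 20 = 695.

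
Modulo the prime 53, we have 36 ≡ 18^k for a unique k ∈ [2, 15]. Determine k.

Compute 18^2 mod 53 = 6, then multiply by 18 repeatedly:
  18^2=6  18^3=2  18^4=36
Found 36 at exponent 4.

4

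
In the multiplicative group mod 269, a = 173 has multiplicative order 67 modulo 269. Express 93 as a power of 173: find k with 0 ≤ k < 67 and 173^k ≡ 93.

Baby-step giant-step with m = ceil(sqrt(67)) = 9.
Baby table (173^j mod 269 for j=0..8):
  0:1  1:173  2:70  3:5  4:58  5:81  6:25  7:21
  8:136
Giant step factor: 173^(-9) ≡ 99 (mod 269).
Scan 93·99^i mod 269 for i = 0, 1, …:
  i=0: 93   i=1: 61   i=2: 121   i=3: 143
  i=4: 169   i=5: 53   i=6: 136
Match at i=6, j=8: k = 6·9 + 8 = 62.

62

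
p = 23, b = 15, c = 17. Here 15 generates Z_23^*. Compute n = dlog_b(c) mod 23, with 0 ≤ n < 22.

3

Successive powers of 15 modulo 23:
  15^0=1  15^1=15  15^2=18  15^3=17
So 15^3 ≡ 17 (mod 23), giving n = 3.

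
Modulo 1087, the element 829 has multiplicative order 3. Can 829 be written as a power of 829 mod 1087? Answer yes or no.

829 ∈ ⟨829⟩ iff 829^3 ≡ 1 (mod 1087), since |⟨829⟩| = 3.
829^3 mod 1087 = 1.
Since 1 = 1, 829 lies in the subgroup.

yes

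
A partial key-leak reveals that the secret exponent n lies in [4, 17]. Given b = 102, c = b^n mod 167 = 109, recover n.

Compute 102^4 mod 167 = 162, then multiply by 102 repeatedly:
  102^4=162  102^5=158  102^6=84  102^7=51  102^8=25
  102^9=45  102^10=81  102^11=79  102^12=42  102^13=109
Found 109 at exponent 13.

13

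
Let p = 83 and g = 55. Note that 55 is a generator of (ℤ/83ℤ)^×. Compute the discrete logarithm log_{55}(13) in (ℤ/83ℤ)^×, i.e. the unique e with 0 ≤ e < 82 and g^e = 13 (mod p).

Baby-step giant-step with m = ceil(sqrt(82)) = 10.
Baby table (55^j mod 83 for j=0..9):
  0:1  1:55  2:37  3:43  4:41  5:14  6:23  7:20
  8:21  9:76
Giant step factor: 55^(-10) ≡ 36 (mod 83).
Scan 13·36^i mod 83 for i = 0, 1, …:
  i=0: 13   i=1: 53   i=2: 82   i=3: 47
  i=4: 32   i=5: 73   i=6: 55
Match at i=6, j=1: e = 6·10 + 1 = 61.

61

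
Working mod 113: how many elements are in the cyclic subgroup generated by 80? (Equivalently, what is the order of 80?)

The order of 80 must divide p − 1 = 112 = 2^4 · 7.
Divisors: 1, 2, 4, 7, 8, 14, 16, 28, 56, 112.
Check each in increasing order: 80^1 ≡ 80;  80^2 ≡ 72;  80^4 ≡ 99;  80^7 ≡ 42;  80^8 ≡ 83;  80^14 ≡ 69;  80^16 ≡ 109;  80^28 ≡ 15;  80^56 ≡ 112;  80^112 ≡ 1.
Smallest exponent giving 1 is 112.

112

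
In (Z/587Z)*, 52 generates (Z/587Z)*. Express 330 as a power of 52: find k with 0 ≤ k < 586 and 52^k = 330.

Baby-step giant-step with m = ceil(sqrt(586)) = 25.
Baby table (52^j mod 587 for j=0..24):
  0:1  1:52  2:356  3:315  4:531  5:23  6:22  7:557
  8:201  9:473  10:529  11:506  12:484  13:514  14:313  15:427
  16:485  17:566  18:82  19:155  20:429  21:2  22:104  23:125
  24:43
Giant step factor: 52^(-25) ≡ 435 (mod 587).
Scan 330·435^i mod 587 for i = 0, 1, …:
  i=0: 330   i=1: 322   i=2: 364   i=3: 437
  i=4: 494   i=5: 48   i=6: 335   i=7: 149
  i=8: 245   i=9: 328   i=10: 39   i=11: 529
Match at i=11, j=10: k = 11·25 + 10 = 285.

285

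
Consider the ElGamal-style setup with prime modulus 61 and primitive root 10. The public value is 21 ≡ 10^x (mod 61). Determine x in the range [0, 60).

5

Successive powers of 10 modulo 61:
  10^0=1  10^1=10  10^2=39  10^3=24  10^4=57  10^5=21
So 10^5 ≡ 21 (mod 61), giving x = 5.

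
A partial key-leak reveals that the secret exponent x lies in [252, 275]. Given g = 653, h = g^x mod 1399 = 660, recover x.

Compute 653^252 mod 1399 = 1212, then multiply by 653 repeatedly:
  653^252=1212  653^253=1001  653^254=320  653^255=509  653^256=814
  653^257=1321  653^258=829  653^259=1323  653^260=736  653^261=751
  653^262=753  653^263=660
Found 660 at exponent 263.

263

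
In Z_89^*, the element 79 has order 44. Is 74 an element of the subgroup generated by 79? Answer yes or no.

no

74 ∈ ⟨79⟩ iff 74^44 ≡ 1 (mod 89), since |⟨79⟩| = 44.
74^44 mod 89 = 88.
Since 88 ≠ 1, 74 does not lie in the subgroup.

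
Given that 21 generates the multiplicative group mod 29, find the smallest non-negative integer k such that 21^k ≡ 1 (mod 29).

0

Successive powers of 21 modulo 29:
  21^0=1
So 21^0 ≡ 1 (mod 29), giving k = 0.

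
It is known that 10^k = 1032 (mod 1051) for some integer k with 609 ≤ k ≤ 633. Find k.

620

Compute 10^609 mod 1051 = 931, then multiply by 10 repeatedly:
  10^609=931  10^610=902  10^611=612  10^612=865  10^613=242
  10^614=318  10^615=27  10^616=270  10^617=598  10^618=725
  10^619=944  10^620=1032
Found 1032 at exponent 620.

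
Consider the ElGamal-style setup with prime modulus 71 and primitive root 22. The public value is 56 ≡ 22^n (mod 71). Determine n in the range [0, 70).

27

Successive powers of 22 modulo 71:
  22^0=1  22^1=22  22^2=58  22^3=69  22^4=27  22^5=26
  22^6=4  22^7=17  22^8=19  22^9=63  22^10=37  22^11=33
  22^12=16  22^13=68  22^14=5  22^15=39  22^16=6  22^17=61
  22^18=64  22^19=59  22^20=20  22^21=14  22^22=24  22^23=31
  22^24=43  22^25=23  22^26=9  22^27=56
So 22^27 ≡ 56 (mod 71), giving n = 27.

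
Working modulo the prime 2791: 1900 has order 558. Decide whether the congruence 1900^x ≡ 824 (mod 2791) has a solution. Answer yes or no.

824 ∈ ⟨1900⟩ iff 824^558 ≡ 1 (mod 2791), since |⟨1900⟩| = 558.
824^558 mod 2791 = 2214.
Since 2214 ≠ 1, 824 does not lie in the subgroup.

no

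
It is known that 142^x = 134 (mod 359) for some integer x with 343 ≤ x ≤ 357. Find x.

357

Compute 142^343 mod 359 = 232, then multiply by 142 repeatedly:
  142^343=232  142^344=275  142^345=278  142^346=345  142^347=166
  142^348=237  142^349=267  142^350=219  142^351=224  142^352=216
  142^353=157  142^354=36  142^355=86  142^356=6  142^357=134
Found 134 at exponent 357.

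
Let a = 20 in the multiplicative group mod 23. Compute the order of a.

22

The order of 20 must divide p − 1 = 22 = 2 · 11.
Divisors: 1, 2, 11, 22.
Check each in increasing order: 20^1 ≡ 20;  20^2 ≡ 9;  20^11 ≡ 22;  20^22 ≡ 1.
Smallest exponent giving 1 is 22.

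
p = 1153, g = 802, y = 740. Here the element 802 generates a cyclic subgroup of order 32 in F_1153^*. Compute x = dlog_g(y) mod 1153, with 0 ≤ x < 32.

10

Successive powers of 802 modulo 1153:
  802^0=1  802^1=802  802^2=983  802^3=867  802^4=75  802^5=194
  802^6=1086  802^7=457  802^8=1013  802^9=714  802^10=740
So 802^10 ≡ 740 (mod 1153), giving x = 10.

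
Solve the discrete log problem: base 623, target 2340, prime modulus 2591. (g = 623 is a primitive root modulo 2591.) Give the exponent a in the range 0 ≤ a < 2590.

2470

Baby-step giant-step with m = ceil(sqrt(2590)) = 51.
Baby table (623^j mod 2591 for j=0..50):
  0:1  1:623  2:2070  3:1883  4:1977  5:946  6:1201  7:2015
  8:1301  9:2131  10:1021  11:1288  12:1805  13:21  14:128  15:2014
  16:678  17:61  18:1729  19:1902  20:859  21:1411  22:704  23:713
  24:1138  25:1631  26:441  27:97  28:838  29:1283  30:1281  31:35
  32:1077  33:2493  34:1130  35:1829  36:2018  37:579  38:568  39:1488
  40:2037  41:2052  42:1033  43:991  44:735  45:1889  46:533  47:411
  48:2135  49:922  50:1795
Giant step factor: 623^(-51) ≡ 386 (mod 2591).
Scan 2340·386^i mod 2591 for i = 0, 1, …:
  i=0: 2340   i=1: 1572   i=2: 498   i=3: 494
  i=4: 1541   i=5: 1487   i=6: 1371   i=7: 642
  i=8: 1667   i=9: 894     …   i=47: 2472
  i=48: 704
Match at i=48, j=22: a = 48·51 + 22 = 2470.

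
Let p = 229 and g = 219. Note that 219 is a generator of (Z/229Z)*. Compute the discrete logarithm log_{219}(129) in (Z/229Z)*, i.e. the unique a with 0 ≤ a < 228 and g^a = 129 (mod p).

116

Baby-step giant-step with m = ceil(sqrt(228)) = 16.
Baby table (219^j mod 229 for j=0..15):
  0:1  1:219  2:100  3:145  4:153  5:73  6:186  7:201
  8:51  9:177  10:62  11:67  12:17  13:59  14:97  15:175
Giant step factor: 219^(-16) ≡ 81 (mod 229).
Scan 129·81^i mod 229 for i = 0, 1, …:
  i=0: 129   i=1: 144   i=2: 214   i=3: 159
  i=4: 55   i=5: 104   i=6: 180   i=7: 153
Match at i=7, j=4: a = 7·16 + 4 = 116.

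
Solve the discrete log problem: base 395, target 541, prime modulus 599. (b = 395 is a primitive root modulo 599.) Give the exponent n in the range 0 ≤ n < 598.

Baby-step giant-step with m = ceil(sqrt(598)) = 25.
Baby table (395^j mod 599 for j=0..24):
  0:1  1:395  2:285  3:562  4:360  5:237  6:171  7:457
  8:216  9:262  10:462  11:394  12:489  13:277  14:397  15:476
  16:533  17:286  18:358  19:46  20:200  21:531  22:95  23:387
  24:120
Giant step factor: 395^(-25) ≡ 91 (mod 599).
Scan 541·91^i mod 599 for i = 0, 1, …:
  i=0: 541   i=1: 113   i=2: 100   i=3: 115
  i=4: 282   i=5: 504   i=6: 340   i=7: 391
  i=8: 240   i=9: 276     …   i=16: 19
  i=17: 531
Match at i=17, j=21: n = 17·25 + 21 = 446.

446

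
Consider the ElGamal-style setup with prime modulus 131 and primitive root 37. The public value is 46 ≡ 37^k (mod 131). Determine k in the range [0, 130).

Baby-step giant-step with m = ceil(sqrt(130)) = 12.
Baby table (37^j mod 131 for j=0..11):
  0:1  1:37  2:59  3:87  4:75  5:24  6:102  7:106
  8:123  9:97  10:52  11:90
Giant step factor: 37^(-12) ≡ 81 (mod 131).
Scan 46·81^i mod 131 for i = 0, 1, …:
  i=0: 46   i=1: 58   i=2: 113   i=3: 114
  i=4: 64   i=5: 75
Match at i=5, j=4: k = 5·12 + 4 = 64.

64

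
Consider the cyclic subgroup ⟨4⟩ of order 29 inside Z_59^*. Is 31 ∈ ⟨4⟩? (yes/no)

31 ∈ ⟨4⟩ iff 31^29 ≡ 1 (mod 59), since |⟨4⟩| = 29.
31^29 mod 59 = 58.
Since 58 ≠ 1, 31 does not lie in the subgroup.

no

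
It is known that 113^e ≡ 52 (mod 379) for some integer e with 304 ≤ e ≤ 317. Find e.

315

Compute 113^304 mod 379 = 348, then multiply by 113 repeatedly:
  113^304=348  113^305=287  113^306=216  113^307=152  113^308=121
  113^309=29  113^310=245  113^311=18  113^312=139  113^313=168
  113^314=34  113^315=52
Found 52 at exponent 315.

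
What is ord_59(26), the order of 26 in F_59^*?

The order of 26 must divide p − 1 = 58 = 2 · 29.
Divisors: 1, 2, 29, 58.
Check each in increasing order: 26^1 ≡ 26;  26^2 ≡ 27;  26^29 ≡ 1.
Smallest exponent giving 1 is 29.

29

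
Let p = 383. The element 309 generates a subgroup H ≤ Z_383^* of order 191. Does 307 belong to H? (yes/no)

no

307 ∈ ⟨309⟩ iff 307^191 ≡ 1 (mod 383), since |⟨309⟩| = 191.
307^191 mod 383 = 382.
Since 382 ≠ 1, 307 does not lie in the subgroup.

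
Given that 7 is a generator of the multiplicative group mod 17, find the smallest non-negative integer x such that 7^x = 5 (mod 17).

15

Successive powers of 7 modulo 17:
  7^0=1  7^1=7  7^2=15  7^3=3  7^4=4  7^5=11
  7^6=9  7^7=12  7^8=16  7^9=10  7^10=2  7^11=14
  7^12=13  7^13=6  7^14=8  7^15=5
So 7^15 ≡ 5 (mod 17), giving x = 15.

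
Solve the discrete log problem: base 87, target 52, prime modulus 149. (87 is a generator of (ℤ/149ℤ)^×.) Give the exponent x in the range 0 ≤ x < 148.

Baby-step giant-step with m = ceil(sqrt(148)) = 13.
Baby table (87^j mod 149 for j=0..12):
  0:1  1:87  2:119  3:72  4:6  5:75  6:118  7:134
  8:36  9:3  10:112  11:59  12:67
Giant step factor: 87^(-13) ≡ 58 (mod 149).
Scan 52·58^i mod 149 for i = 0, 1, …:
  i=0: 52   i=1: 36
Match at i=1, j=8: x = 1·13 + 8 = 21.

21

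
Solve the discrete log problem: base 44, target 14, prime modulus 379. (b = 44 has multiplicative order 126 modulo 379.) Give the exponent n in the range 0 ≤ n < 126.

106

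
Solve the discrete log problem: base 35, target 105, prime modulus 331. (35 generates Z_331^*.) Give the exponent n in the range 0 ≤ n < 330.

Baby-step giant-step with m = ceil(sqrt(330)) = 19.
Baby table (35^j mod 331 for j=0..18):
  0:1  1:35  2:232  3:176  4:202  5:119  6:193  7:135
  8:91  9:206  10:259  11:128  12:177  13:237  14:20  15:38
  16:6  17:210  18:68
Giant step factor: 35^(-19) ≡ 310 (mod 331).
Scan 105·310^i mod 331 for i = 0, 1, …:
  i=0: 105   i=1: 112   i=2: 296   i=3: 73
  i=4: 122   i=5: 86   i=6: 180   i=7: 192
  i=8: 271   i=9: 267   i=10: 20
Match at i=10, j=14: n = 10·19 + 14 = 204.

204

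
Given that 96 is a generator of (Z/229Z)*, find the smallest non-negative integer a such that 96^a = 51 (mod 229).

Baby-step giant-step with m = ceil(sqrt(228)) = 16.
Baby table (96^j mod 229 for j=0..15):
  0:1  1:96  2:56  3:109  4:159  5:150  6:202  7:156
  8:91  9:34  10:58  11:72  12:42  13:139  14:62  15:227
Giant step factor: 96^(-16) ≡ 130 (mod 229).
Scan 51·130^i mod 229 for i = 0, 1, …:
  i=0: 51   i=1: 218   i=2: 173   i=3: 48
  i=4: 57   i=5: 82   i=6: 126   i=7: 121
  i=8: 158   i=9: 159
Match at i=9, j=4: a = 9·16 + 4 = 148.

148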